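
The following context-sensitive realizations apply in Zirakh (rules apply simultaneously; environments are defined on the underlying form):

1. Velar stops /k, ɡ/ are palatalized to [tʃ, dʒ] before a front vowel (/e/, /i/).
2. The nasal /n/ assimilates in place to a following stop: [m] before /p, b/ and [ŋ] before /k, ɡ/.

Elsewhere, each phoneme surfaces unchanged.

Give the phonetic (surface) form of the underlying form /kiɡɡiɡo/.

/k/ meets the environment for rule 1 (before a front vowel) → [tʃ].
/i/ (between /k/ and /ɡ/) is unaffected → [i].
/ɡ/ — between /i/ and /ɡ/; rule 1 does not apply here → [ɡ].
/ɡ/ — between /ɡ/ and /i/, before a front vowel — surfaces as [dʒ] (rule 1).
/i/ stays [i].
/ɡ/ (between /i/ and /o/): rule 1 targets it, but not before a front vowel → unchanged [ɡ].
/o/ (word-final): no rule targets it → [o].

[tʃiɡdʒiɡo]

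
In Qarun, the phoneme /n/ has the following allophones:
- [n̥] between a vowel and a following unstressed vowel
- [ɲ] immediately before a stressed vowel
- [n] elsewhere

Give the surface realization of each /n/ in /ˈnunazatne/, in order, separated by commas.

[ɲ], [n̥], [n]

Occurrence 1 (position 1): immediately before a stressed vowel → [ɲ].
Occurrence 2 (position 3): between a vowel and a following unstressed vowel → [n̥].
Occurrence 3 (position 8): no conditioning environment matches → elsewhere allophone [n].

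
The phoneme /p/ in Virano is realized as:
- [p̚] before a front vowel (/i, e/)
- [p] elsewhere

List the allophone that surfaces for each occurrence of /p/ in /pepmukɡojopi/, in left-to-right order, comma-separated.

Occurrence 1 (position 1): before a front vowel (/i, e/) → [p̚].
Occurrence 2 (position 3): no conditioning environment matches → elsewhere allophone [p].
Occurrence 3 (position 11): before a front vowel (/i, e/) → [p̚].

[p̚], [p], [p̚]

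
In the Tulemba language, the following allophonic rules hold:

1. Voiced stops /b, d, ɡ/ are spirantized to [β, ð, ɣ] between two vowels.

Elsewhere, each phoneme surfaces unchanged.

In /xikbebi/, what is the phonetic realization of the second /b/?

Rule 1 applies to /b/ (between /e/ and /i/: between two vowels) → [β].

[β]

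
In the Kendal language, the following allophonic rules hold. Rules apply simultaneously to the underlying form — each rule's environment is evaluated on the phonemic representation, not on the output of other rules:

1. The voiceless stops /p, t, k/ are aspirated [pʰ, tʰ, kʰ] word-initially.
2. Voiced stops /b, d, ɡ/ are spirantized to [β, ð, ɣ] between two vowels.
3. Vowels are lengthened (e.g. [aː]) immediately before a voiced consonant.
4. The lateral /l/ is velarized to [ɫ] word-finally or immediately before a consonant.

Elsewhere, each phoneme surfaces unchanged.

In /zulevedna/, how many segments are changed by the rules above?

Segments that undergo a rule: /u/ → [uː] (rule 3); /e/ → [eː] (rule 3); /e/ → [eː] (rule 3).
All other segments surface unchanged.

3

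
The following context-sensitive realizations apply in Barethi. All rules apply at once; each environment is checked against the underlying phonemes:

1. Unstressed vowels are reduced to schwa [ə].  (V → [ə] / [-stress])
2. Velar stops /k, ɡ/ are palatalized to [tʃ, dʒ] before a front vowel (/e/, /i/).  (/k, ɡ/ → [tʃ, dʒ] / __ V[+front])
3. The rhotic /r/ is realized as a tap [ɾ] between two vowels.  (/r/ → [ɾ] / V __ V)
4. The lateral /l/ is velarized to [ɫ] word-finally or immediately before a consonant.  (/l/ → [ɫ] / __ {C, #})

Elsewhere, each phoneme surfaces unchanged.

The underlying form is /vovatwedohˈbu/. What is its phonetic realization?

/o/ (between /v/ and /v/) occurs in an unstressed syllable → [ə] by rule 1.
/a/ (between /v/ and /t/) occurs in an unstressed syllable → [ə] by rule 1.
Rule 1 applies to /e/ (between /w/ and /d/: in an unstressed syllable) → [ə].
/o/ (between /d/ and /h/): in an unstressed syllable, so rule 1 applies → [ə].
/u/ (word-final): rule 1 targets it, but not in an unstressed syllable → unchanged [u].

[vəvətwədəhˈbu]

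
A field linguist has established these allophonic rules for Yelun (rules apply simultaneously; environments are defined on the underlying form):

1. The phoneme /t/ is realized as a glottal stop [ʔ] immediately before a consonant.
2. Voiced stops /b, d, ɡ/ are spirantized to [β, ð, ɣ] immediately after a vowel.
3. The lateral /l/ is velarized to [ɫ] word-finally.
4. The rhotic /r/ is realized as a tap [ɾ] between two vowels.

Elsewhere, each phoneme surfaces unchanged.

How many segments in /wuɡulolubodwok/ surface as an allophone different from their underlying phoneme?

Segments that undergo a rule: /ɡ/ → [ɣ] (rule 2); /b/ → [β] (rule 2); /d/ → [ð] (rule 2).
All other segments surface unchanged.

3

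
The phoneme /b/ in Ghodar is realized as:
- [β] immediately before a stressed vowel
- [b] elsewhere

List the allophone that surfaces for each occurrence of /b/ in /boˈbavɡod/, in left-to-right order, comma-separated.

[b], [β]

Occurrence 1 (position 1): no conditioning environment matches → elsewhere allophone [b].
Occurrence 2 (position 3): immediately before a stressed vowel → [β].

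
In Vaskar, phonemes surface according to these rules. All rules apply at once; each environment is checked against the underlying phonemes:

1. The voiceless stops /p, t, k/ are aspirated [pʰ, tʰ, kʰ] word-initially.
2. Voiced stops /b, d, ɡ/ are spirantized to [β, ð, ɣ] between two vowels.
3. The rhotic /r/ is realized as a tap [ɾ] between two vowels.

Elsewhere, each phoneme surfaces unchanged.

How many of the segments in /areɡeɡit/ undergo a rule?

Segments that undergo a rule: /r/ → [ɾ] (rule 3); /ɡ/ → [ɣ] (rule 2); /ɡ/ → [ɣ] (rule 2).
All other segments surface unchanged.

3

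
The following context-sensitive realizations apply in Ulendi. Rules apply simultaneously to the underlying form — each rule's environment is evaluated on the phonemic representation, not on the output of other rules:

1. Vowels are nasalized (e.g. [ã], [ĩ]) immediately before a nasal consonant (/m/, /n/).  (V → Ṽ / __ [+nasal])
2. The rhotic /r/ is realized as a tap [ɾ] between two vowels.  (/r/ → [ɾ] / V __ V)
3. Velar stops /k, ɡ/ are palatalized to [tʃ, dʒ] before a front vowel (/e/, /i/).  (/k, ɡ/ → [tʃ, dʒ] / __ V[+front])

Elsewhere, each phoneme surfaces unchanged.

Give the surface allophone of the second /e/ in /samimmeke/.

[e]

/e/ (word-final) is in the target of rule 1 but the environment (before a nasal consonant) is not met → [e].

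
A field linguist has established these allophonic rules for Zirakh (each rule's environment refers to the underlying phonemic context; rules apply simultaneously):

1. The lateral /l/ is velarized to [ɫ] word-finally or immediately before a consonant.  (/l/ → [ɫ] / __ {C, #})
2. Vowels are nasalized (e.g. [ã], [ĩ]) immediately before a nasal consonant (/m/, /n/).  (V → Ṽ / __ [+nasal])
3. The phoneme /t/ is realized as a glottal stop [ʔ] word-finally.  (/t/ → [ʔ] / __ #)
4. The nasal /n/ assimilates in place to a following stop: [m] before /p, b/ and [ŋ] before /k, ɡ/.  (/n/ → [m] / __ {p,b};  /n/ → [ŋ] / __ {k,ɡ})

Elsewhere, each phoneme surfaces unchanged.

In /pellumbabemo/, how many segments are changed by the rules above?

Segments that undergo a rule: /l/ → [ɫ] (rule 1); /u/ → [ũ] (rule 2); /e/ → [ẽ] (rule 2).
All other segments surface unchanged.

3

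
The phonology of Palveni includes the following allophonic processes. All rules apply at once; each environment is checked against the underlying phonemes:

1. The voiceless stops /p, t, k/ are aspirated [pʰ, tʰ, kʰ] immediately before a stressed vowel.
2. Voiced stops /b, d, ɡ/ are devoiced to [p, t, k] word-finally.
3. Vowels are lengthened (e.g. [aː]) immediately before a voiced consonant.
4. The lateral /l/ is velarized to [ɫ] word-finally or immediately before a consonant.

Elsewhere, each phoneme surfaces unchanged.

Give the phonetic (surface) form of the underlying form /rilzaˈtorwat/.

[riːɫzaˈtʰoːrwat]

/r/ (word-initial): no rule targets it → [r].
/i/ meets the environment for rule 3 (before a voiced consonant) → [iː].
/l/ meets the environment for rule 4 (word-finally or immediately before a consonant) → [ɫ].
/z/ (between /l/ and /a/): no rule targets it → [z].
/a/ (between /z/ and /t/) fails the environment for rule 3, so it stays [a].
/t/ — between /a/ and /o/, immediately before a stressed vowel — surfaces as [tʰ] (rule 1).
/o/ (between /t/ and /r/) occurs before a voiced consonant → [oː] by rule 3.
/r/ stays [r].
/w/ stays [w].
/a/ (between /w/ and /t/) fails the environment for rule 3, so it stays [a].
/t/ (word-final) fails the environment for rule 1, so it stays [t].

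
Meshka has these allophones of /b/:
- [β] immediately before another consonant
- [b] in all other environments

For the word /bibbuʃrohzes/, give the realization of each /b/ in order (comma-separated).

Occurrence 1 (position 1): no conditioning environment matches → elsewhere allophone [b].
Occurrence 2 (position 3): immediately before another consonant → [β].
Occurrence 3 (position 4): no conditioning environment matches → elsewhere allophone [b].

[b], [β], [b]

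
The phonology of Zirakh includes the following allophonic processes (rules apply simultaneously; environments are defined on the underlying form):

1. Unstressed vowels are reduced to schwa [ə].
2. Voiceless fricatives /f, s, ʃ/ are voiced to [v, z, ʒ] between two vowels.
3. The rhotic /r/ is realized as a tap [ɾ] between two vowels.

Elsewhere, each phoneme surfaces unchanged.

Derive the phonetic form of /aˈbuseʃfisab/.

[əˈbuzəʃfəzəb]

/a/ meets the environment for rule 1 (in an unstressed syllable) → [ə].
/b/ (between /a/ and /u/): no rule targets it → [b].
/u/ (between /b/ and /s/) fails the environment for rule 1, so it stays [u].
/s/ — between /u/ and /e/, between two vowels — surfaces as [z] (rule 2).
Rule 1 applies to /e/ (between /s/ and /ʃ/: in an unstressed syllable) → [ə].
/ʃ/ (between /e/ and /f/) fails the environment for rule 2, so it stays [ʃ].
/f/ — between /ʃ/ and /i/; rule 2 does not apply here → [f].
/i/ (between /f/ and /s/): in an unstressed syllable, so rule 1 applies → [ə].
/s/ meets the environment for rule 2 (between two vowels) → [z].
/a/ (between /s/ and /b/) occurs in an unstressed syllable → [ə] by rule 1.
/b/ — not in any rule's target class → [b].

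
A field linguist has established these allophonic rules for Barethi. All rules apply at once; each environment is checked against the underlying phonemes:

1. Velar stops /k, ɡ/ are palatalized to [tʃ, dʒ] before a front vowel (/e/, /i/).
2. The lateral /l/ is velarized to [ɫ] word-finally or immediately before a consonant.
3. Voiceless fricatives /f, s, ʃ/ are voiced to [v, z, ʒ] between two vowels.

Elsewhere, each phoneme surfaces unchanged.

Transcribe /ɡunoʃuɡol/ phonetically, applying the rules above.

[ɡunoʒuɡoɫ]

/ɡ/ (word-initial): rule 1 targets it, but not before a front vowel → unchanged [ɡ].
/u/ (between /ɡ/ and /n/): no rule targets it → [u].
/n/ — not in any rule's target class → [n].
/o/ (between /n/ and /ʃ/): no rule targets it → [o].
/ʃ/ (between /o/ and /u/): between two vowels, so rule 3 applies → [ʒ].
/u/ stays [u].
/ɡ/ (between /u/ and /o/) fails the environment for rule 1, so it stays [ɡ].
/o/ — not in any rule's target class → [o].
/l/ (word-final) occurs word-finally or immediately before a consonant → [ɫ] by rule 2.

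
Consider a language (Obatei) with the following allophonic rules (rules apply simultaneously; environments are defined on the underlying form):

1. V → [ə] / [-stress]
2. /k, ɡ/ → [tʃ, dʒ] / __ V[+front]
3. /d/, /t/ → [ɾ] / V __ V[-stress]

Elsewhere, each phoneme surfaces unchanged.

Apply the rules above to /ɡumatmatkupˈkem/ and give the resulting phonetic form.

/ɡ/ (word-initial) fails the environment for rule 2, so it stays [ɡ].
/u/ — between /ɡ/ and /m/, in an unstressed syllable — surfaces as [ə] (rule 1).
/m/ (between /u/ and /a/) is unaffected → [m].
Rule 1 applies to /a/ (between /m/ and /t/: in an unstressed syllable) → [ə].
/t/ (between /a/ and /m/) fails the environment for rule 3, so it stays [t].
/m/ stays [m].
/a/ — between /m/ and /t/, in an unstressed syllable — surfaces as [ə] (rule 1).
/t/ (between /a/ and /k/) is in the target of rule 3 but the environment (between a vowel and a following unstressed vowel) is not met → [t].
/k/ (between /t/ and /u/) fails the environment for rule 2, so it stays [k].
/u/ (between /k/ and /p/): in an unstressed syllable, so rule 1 applies → [ə].
/p/ stays [p].
/k/ (between /p/ and /e/) occurs before a front vowel → [tʃ] by rule 2.
/e/ (between /k/ and /m/) is in the target of rule 1 but the environment (in an unstressed syllable) is not met → [e].
/m/ stays [m].

[ɡəmətmətkəpˈtʃem]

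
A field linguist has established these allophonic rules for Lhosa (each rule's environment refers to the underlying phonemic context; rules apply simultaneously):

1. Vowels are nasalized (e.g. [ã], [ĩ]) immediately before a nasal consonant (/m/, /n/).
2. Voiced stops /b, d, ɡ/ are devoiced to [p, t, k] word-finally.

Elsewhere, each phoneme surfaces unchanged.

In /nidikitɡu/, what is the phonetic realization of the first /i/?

[i]

/i/ — between /n/ and /d/; rule 1 does not apply here → [i].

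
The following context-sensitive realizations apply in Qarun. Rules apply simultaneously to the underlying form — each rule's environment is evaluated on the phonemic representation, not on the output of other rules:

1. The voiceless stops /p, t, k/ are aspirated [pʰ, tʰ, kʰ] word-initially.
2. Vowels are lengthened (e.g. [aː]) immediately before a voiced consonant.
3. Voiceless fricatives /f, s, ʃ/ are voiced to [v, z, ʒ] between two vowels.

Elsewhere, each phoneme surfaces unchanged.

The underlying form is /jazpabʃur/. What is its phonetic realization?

/j/ (word-initial): no rule targets it → [j].
/a/ — between /j/ and /z/, before a voiced consonant — surfaces as [aː] (rule 2).
/z/ (between /a/ and /p/) is unaffected → [z].
/p/ — between /z/ and /a/; rule 1 does not apply here → [p].
Rule 2 applies to /a/ (between /p/ and /b/: before a voiced consonant) → [aː].
/b/ (between /a/ and /ʃ/) is unaffected → [b].
/ʃ/ (between /b/ and /u/) fails the environment for rule 3, so it stays [ʃ].
/u/ (between /ʃ/ and /r/): before a voiced consonant, so rule 2 applies → [uː].
/r/ stays [r].

[jaːzpaːbʃuːr]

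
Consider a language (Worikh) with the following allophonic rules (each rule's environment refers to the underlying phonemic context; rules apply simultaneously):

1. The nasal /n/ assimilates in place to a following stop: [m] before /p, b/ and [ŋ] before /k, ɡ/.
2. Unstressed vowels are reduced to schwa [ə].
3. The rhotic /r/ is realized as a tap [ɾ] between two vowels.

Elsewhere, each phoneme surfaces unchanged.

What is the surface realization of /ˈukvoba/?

/u/ (word-initial) fails the environment for rule 2, so it stays [u].
/o/ — between /v/ and /b/, in an unstressed syllable — surfaces as [ə] (rule 2).
/a/ meets the environment for rule 2 (in an unstressed syllable) → [ə].

[ˈukvəbə]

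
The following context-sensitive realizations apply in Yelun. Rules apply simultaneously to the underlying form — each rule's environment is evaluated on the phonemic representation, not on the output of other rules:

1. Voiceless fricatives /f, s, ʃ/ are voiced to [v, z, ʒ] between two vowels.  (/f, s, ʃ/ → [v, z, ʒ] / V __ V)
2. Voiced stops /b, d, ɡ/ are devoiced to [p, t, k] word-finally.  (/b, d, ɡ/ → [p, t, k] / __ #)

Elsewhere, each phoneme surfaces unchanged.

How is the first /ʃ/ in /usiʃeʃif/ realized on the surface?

/ʃ/ meets the environment for rule 1 (between two vowels) → [ʒ].

[ʒ]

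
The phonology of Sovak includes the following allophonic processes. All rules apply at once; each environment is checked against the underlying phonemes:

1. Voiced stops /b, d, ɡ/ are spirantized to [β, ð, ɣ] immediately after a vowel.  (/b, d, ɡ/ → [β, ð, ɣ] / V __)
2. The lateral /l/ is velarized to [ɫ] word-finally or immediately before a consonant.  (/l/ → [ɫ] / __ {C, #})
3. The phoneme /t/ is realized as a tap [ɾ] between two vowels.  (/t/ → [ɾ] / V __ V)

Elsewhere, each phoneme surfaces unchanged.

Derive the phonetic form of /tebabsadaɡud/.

/t/ — word-initial; rule 3 does not apply here → [t].
/e/ (between /t/ and /b/) is unaffected → [e].
/b/ meets the environment for rule 1 (immediately after a vowel) → [β].
/a/ (between /b/ and /b/) is unaffected → [a].
/b/ meets the environment for rule 1 (immediately after a vowel) → [β].
/s/ (between /b/ and /a/) is unaffected → [s].
/a/ (between /s/ and /d/): no rule targets it → [a].
/d/ (between /a/ and /a/): immediately after a vowel, so rule 1 applies → [ð].
/a/ stays [a].
/ɡ/ — between /a/ and /u/, immediately after a vowel — surfaces as [ɣ] (rule 1).
/u/ — not in any rule's target class → [u].
/d/ (word-final) occurs immediately after a vowel → [ð] by rule 1.

[teβaβsaðaɣuð]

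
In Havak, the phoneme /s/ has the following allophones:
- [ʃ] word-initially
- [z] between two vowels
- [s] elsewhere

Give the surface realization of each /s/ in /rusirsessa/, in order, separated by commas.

Occurrence 1 (position 3): between two vowels → [z].
Occurrence 2 (position 6): no conditioning environment matches → elsewhere allophone [s].
Occurrence 3 (position 8): no conditioning environment matches → elsewhere allophone [s].
Occurrence 4 (position 9): no conditioning environment matches → elsewhere allophone [s].

[z], [s], [s], [s]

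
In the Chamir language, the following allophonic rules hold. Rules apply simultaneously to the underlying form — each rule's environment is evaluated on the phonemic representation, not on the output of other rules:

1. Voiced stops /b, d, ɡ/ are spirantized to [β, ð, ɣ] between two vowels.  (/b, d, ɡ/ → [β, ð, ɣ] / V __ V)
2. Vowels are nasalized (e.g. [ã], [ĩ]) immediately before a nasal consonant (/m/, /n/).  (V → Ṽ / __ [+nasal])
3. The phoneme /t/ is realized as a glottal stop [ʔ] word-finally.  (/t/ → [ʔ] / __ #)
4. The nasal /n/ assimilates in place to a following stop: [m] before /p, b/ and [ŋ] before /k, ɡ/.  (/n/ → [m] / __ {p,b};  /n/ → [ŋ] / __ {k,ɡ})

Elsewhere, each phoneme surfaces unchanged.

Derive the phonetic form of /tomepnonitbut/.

[tõmepnõnitbuʔ]

/t/ (word-initial) is in the target of rule 3 but the environment (word-finally) is not met → [t].
/o/ (between /t/ and /m/): before a nasal consonant, so rule 2 applies → [õ].
/m/ stays [m].
/e/ (between /m/ and /p/) fails the environment for rule 2, so it stays [e].
/p/ — not in any rule's target class → [p].
/n/ (between /p/ and /o/) fails the environment for rule 4, so it stays [n].
/o/ meets the environment for rule 2 (before a nasal consonant) → [õ].
/n/ (between /o/ and /i/) is in the target of rule 4 but the environment (before a labial or velar stop) is not met → [n].
/i/ — between /n/ and /t/; rule 2 does not apply here → [i].
/t/ (between /i/ and /b/) fails the environment for rule 3, so it stays [t].
/b/ (between /t/ and /u/) fails the environment for rule 1, so it stays [b].
/u/ (between /b/ and /t/) fails the environment for rule 2, so it stays [u].
/t/ — word-final, word-finally — surfaces as [ʔ] (rule 3).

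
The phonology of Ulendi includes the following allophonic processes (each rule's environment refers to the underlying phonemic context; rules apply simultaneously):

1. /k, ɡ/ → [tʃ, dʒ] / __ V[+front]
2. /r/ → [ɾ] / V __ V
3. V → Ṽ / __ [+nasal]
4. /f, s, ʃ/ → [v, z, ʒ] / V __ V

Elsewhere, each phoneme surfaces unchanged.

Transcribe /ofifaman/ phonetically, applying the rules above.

/o/ — word-initial; rule 3 does not apply here → [o].
/f/ (between /o/ and /i/): between two vowels, so rule 4 applies → [v].
/i/ (between /f/ and /f/): rule 3 targets it, but not before a nasal consonant → unchanged [i].
/f/ — between /i/ and /a/, between two vowels — surfaces as [v] (rule 4).
/a/ (between /f/ and /m/): before a nasal consonant, so rule 3 applies → [ã].
/a/ — between /m/ and /n/, before a nasal consonant — surfaces as [ã] (rule 3).

[ovivãmãn]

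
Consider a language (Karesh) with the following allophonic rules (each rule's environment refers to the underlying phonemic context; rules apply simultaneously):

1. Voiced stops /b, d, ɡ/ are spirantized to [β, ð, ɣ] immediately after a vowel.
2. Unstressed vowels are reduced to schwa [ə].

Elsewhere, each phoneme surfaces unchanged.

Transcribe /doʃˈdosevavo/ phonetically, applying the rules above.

[dəʃˈdosəvəvə]

/d/ (word-initial): rule 1 targets it, but not immediately after a vowel → unchanged [d].
/o/ (between /d/ and /ʃ/) occurs in an unstressed syllable → [ə] by rule 2.
/ʃ/ (between /o/ and /d/): no rule targets it → [ʃ].
/d/ (between /ʃ/ and /o/): rule 1 targets it, but not immediately after a vowel → unchanged [d].
/o/ (between /d/ and /s/) is in the target of rule 2 but the environment (in an unstressed syllable) is not met → [o].
/s/ (between /o/ and /e/): no rule targets it → [s].
/e/ (between /s/ and /v/): in an unstressed syllable, so rule 2 applies → [ə].
/v/ (between /e/ and /a/): no rule targets it → [v].
/a/ meets the environment for rule 2 (in an unstressed syllable) → [ə].
/v/ (between /a/ and /o/) is unaffected → [v].
/o/ meets the environment for rule 2 (in an unstressed syllable) → [ə].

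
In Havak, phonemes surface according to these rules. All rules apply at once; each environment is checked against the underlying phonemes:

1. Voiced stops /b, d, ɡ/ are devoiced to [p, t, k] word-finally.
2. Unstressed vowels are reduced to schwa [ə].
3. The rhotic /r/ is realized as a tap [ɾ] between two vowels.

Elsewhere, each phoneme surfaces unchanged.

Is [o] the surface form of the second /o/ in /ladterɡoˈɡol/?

/o/ (between /ɡ/ and /l/): rule 2 targets it, but not in an unstressed syllable → unchanged [o].
The actual realization is [o], which matches [o].

Yes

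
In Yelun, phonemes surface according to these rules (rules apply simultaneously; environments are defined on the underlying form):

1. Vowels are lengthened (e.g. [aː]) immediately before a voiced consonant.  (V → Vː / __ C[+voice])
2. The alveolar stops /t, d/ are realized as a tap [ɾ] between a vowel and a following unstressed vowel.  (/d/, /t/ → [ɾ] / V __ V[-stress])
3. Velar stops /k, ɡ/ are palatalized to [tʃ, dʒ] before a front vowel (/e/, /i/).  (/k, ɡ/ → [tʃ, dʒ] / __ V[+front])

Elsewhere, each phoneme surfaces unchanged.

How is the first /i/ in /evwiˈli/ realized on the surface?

/i/ — between /w/ and /l/, before a voiced consonant — surfaces as [iː] (rule 1).

[iː]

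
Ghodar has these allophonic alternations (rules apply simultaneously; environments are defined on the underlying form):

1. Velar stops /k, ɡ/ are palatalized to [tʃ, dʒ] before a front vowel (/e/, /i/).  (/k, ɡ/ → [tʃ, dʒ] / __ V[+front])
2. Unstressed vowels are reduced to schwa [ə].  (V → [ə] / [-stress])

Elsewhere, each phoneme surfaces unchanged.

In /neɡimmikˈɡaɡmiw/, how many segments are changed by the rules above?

Segments that undergo a rule: /e/ → [ə] (rule 2); /ɡ/ → [dʒ] (rule 1); /i/ → [ə] (rule 2); /i/ → [ə] (rule 2); /i/ → [ə] (rule 2).
All other segments surface unchanged.

5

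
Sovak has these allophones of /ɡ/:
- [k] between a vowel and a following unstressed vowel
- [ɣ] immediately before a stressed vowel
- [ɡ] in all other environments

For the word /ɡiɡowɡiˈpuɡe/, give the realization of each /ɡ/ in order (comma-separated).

Occurrence 1 (position 1): no conditioning environment matches → elsewhere allophone [ɡ].
Occurrence 2 (position 3): between a vowel and a following unstressed vowel → [k].
Occurrence 3 (position 6): no conditioning environment matches → elsewhere allophone [ɡ].
Occurrence 4 (position 10): between a vowel and a following unstressed vowel → [k].

[ɡ], [k], [ɡ], [k]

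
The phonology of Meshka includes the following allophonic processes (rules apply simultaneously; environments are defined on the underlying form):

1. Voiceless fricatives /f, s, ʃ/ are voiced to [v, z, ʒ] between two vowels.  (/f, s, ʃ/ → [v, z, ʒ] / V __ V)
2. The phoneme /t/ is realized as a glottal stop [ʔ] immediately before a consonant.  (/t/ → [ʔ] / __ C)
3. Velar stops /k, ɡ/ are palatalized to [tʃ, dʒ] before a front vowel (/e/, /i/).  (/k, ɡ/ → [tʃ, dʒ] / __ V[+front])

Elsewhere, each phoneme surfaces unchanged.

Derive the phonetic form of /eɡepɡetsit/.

/ɡ/ meets the environment for rule 3 (before a front vowel) → [dʒ].
/ɡ/ (between /p/ and /e/) occurs before a front vowel → [dʒ] by rule 3.
/t/ — between /e/ and /s/, immediately before a consonant — surfaces as [ʔ] (rule 2).
/s/ — between /t/ and /i/; rule 1 does not apply here → [s].
/t/ (word-final) fails the environment for rule 2, so it stays [t].

[edʒepdʒeʔsit]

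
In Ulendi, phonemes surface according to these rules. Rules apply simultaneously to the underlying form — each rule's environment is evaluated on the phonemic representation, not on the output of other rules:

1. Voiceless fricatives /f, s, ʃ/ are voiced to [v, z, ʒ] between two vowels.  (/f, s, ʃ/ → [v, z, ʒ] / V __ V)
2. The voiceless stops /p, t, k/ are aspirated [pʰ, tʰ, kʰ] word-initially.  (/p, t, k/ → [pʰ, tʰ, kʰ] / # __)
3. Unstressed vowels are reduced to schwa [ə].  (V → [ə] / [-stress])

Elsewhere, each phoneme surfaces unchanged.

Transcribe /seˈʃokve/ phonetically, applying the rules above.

/s/ — word-initial; rule 1 does not apply here → [s].
/e/ (between /s/ and /ʃ/): in an unstressed syllable, so rule 3 applies → [ə].
Rule 1 applies to /ʃ/ (between /e/ and /o/: between two vowels) → [ʒ].
/o/ (between /ʃ/ and /k/) is in the target of rule 3 but the environment (in an unstressed syllable) is not met → [o].
/k/ (between /o/ and /v/): rule 2 targets it, but not word-initially → unchanged [k].
Rule 3 applies to /e/ (word-final: in an unstressed syllable) → [ə].

[səˈʒokvə]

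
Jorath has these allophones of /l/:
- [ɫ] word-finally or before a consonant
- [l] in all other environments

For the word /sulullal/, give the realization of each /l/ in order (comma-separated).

Occurrence 1 (position 3): no conditioning environment matches → elsewhere allophone [l].
Occurrence 2 (position 5): word-finally or before a consonant → [ɫ].
Occurrence 3 (position 6): no conditioning environment matches → elsewhere allophone [l].
Occurrence 4 (position 8): word-finally or before a consonant → [ɫ].

[l], [ɫ], [l], [ɫ]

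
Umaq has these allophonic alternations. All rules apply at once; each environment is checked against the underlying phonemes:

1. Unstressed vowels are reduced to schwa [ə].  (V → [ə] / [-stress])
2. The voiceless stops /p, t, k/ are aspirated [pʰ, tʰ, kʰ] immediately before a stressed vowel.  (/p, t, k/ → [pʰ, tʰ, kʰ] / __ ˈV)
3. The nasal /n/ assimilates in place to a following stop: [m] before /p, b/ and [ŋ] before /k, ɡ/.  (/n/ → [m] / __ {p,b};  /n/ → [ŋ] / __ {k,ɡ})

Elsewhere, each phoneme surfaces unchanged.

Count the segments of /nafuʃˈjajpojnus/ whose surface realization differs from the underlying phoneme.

Segments that undergo a rule: /a/ → [ə] (rule 1); /u/ → [ə] (rule 1); /o/ → [ə] (rule 1); /u/ → [ə] (rule 1).
All other segments surface unchanged.

4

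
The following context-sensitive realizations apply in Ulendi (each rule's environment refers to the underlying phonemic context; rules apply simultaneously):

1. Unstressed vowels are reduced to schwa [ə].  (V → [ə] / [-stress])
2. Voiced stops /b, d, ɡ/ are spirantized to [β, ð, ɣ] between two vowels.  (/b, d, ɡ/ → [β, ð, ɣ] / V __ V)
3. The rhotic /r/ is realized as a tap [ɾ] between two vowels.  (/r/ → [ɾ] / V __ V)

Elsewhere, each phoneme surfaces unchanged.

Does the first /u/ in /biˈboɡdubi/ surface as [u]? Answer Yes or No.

No

Rule 1 applies to /u/ (between /d/ and /b/: in an unstressed syllable) → [ə].
The actual realization is [ə], not [u].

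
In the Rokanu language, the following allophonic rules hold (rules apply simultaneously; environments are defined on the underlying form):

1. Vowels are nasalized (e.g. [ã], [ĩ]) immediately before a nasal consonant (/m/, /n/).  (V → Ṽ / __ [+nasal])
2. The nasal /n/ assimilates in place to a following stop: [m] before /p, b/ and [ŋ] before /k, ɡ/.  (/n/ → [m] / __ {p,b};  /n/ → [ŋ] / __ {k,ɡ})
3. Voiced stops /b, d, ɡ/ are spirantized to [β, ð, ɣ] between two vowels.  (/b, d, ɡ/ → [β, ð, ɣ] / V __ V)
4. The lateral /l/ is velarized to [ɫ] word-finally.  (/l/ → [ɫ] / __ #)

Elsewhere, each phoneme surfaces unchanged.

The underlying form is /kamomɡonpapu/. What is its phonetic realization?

/k/ (word-initial): no rule targets it → [k].
/a/ meets the environment for rule 1 (before a nasal consonant) → [ã].
/m/ (between /a/ and /o/): no rule targets it → [m].
/o/ (between /m/ and /m/) occurs before a nasal consonant → [õ] by rule 1.
/m/ (between /o/ and /ɡ/) is unaffected → [m].
/ɡ/ (between /m/ and /o/) fails the environment for rule 3, so it stays [ɡ].
/o/ (between /ɡ/ and /n/) occurs before a nasal consonant → [õ] by rule 1.
/n/ — between /o/ and /p/, before a labial or velar stop — surfaces as [m] (rule 2).
/p/ (between /n/ and /a/): no rule targets it → [p].
/a/ (between /p/ and /p/) is in the target of rule 1 but the environment (before a nasal consonant) is not met → [a].
/p/ (between /a/ and /u/): no rule targets it → [p].
/u/ (word-final): rule 1 targets it, but not before a nasal consonant → unchanged [u].

[kãmõmɡõmpapu]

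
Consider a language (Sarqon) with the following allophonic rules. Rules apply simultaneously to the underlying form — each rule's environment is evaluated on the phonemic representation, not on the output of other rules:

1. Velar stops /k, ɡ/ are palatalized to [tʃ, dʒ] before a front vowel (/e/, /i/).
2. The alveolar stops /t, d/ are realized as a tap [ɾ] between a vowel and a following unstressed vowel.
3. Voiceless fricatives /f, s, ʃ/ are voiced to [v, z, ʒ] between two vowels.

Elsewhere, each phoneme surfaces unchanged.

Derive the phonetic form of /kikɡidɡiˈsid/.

[tʃikdʒiddʒiˈzid]

/k/ (word-initial) occurs before a front vowel → [tʃ] by rule 1.
/k/ (between /i/ and /ɡ/) fails the environment for rule 1, so it stays [k].
/ɡ/ (between /k/ and /i/): before a front vowel, so rule 1 applies → [dʒ].
/d/ (between /i/ and /ɡ/) is in the target of rule 2 but the environment (between a vowel and a following unstressed vowel) is not met → [d].
/ɡ/ — between /d/ and /i/, before a front vowel — surfaces as [dʒ] (rule 1).
/s/ meets the environment for rule 3 (between two vowels) → [z].
/d/ (word-final): rule 2 targets it, but not between a vowel and a following unstressed vowel → unchanged [d].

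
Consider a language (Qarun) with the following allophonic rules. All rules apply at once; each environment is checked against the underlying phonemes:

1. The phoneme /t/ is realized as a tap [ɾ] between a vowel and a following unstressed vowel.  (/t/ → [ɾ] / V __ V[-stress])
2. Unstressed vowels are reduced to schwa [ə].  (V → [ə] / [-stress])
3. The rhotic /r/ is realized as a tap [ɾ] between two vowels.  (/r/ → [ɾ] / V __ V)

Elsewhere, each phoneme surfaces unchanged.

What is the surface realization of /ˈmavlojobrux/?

/m/ — not in any rule's target class → [m].
/a/ — between /m/ and /v/; rule 2 does not apply here → [a].
/v/ — not in any rule's target class → [v].
/l/ (between /v/ and /o/): no rule targets it → [l].
/o/ (between /l/ and /j/) occurs in an unstressed syllable → [ə] by rule 2.
/j/ (between /o/ and /o/) is unaffected → [j].
/o/ (between /j/ and /b/) occurs in an unstressed syllable → [ə] by rule 2.
/b/ stays [b].
/r/ — between /b/ and /u/; rule 3 does not apply here → [r].
/u/ — between /r/ and /x/, in an unstressed syllable — surfaces as [ə] (rule 2).
/x/ (word-final) is unaffected → [x].

[ˈmavləjəbrəx]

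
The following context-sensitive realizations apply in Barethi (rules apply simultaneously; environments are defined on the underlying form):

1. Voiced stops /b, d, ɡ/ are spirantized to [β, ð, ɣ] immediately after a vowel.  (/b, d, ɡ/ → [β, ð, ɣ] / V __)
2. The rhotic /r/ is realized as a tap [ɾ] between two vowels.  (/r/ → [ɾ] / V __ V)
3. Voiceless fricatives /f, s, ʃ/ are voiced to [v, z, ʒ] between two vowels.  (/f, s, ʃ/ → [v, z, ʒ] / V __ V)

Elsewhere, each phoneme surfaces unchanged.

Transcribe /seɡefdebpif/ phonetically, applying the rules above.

[seɣefdeβpif]

/s/ (word-initial): rule 3 targets it, but not between two vowels → unchanged [s].
/e/ (between /s/ and /ɡ/): no rule targets it → [e].
/ɡ/ (between /e/ and /e/) occurs immediately after a vowel → [ɣ] by rule 1.
/e/ (between /ɡ/ and /f/): no rule targets it → [e].
/f/ (between /e/ and /d/) fails the environment for rule 3, so it stays [f].
/d/ (between /f/ and /e/) fails the environment for rule 1, so it stays [d].
/e/ — not in any rule's target class → [e].
/b/ (between /e/ and /p/) occurs immediately after a vowel → [β] by rule 1.
/p/ (between /b/ and /i/): no rule targets it → [p].
/i/ (between /p/ and /f/) is unaffected → [i].
/f/ (word-final) is in the target of rule 3 but the environment (between two vowels) is not met → [f].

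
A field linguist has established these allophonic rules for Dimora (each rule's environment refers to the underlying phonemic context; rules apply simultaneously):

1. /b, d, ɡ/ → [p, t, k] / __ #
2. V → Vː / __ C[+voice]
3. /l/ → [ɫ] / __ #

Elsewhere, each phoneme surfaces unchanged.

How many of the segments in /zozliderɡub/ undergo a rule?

5

Segments that undergo a rule: /o/ → [oː] (rule 2); /i/ → [iː] (rule 2); /e/ → [eː] (rule 2); /u/ → [uː] (rule 2); /b/ → [p] (rule 1).
All other segments surface unchanged.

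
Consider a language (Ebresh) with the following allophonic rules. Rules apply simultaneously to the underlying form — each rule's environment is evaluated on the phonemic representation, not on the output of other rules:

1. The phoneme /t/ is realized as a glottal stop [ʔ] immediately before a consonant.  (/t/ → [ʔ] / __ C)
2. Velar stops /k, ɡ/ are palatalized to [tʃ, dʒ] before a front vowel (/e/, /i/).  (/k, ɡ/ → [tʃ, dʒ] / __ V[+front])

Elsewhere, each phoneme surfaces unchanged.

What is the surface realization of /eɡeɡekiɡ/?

[edʒedʒetʃiɡ]

/e/ (word-initial): no rule targets it → [e].
/ɡ/ meets the environment for rule 2 (before a front vowel) → [dʒ].
/e/ — not in any rule's target class → [e].
/ɡ/ — between /e/ and /e/, before a front vowel — surfaces as [dʒ] (rule 2).
/e/ stays [e].
Rule 2 applies to /k/ (between /e/ and /i/: before a front vowel) → [tʃ].
/i/ (between /k/ and /ɡ/) is unaffected → [i].
/ɡ/ — word-final; rule 2 does not apply here → [ɡ].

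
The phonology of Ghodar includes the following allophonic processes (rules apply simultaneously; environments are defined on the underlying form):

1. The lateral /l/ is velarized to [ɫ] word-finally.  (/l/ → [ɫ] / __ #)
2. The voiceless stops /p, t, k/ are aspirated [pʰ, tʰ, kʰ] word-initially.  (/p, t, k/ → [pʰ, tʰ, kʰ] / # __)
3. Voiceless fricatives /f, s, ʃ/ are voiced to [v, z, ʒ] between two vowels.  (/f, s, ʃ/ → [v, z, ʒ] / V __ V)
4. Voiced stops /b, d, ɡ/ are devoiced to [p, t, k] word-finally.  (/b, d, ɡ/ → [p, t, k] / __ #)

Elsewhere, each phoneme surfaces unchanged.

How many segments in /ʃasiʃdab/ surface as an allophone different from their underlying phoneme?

Segments that undergo a rule: /s/ → [z] (rule 3); /b/ → [p] (rule 4).
All other segments surface unchanged.

2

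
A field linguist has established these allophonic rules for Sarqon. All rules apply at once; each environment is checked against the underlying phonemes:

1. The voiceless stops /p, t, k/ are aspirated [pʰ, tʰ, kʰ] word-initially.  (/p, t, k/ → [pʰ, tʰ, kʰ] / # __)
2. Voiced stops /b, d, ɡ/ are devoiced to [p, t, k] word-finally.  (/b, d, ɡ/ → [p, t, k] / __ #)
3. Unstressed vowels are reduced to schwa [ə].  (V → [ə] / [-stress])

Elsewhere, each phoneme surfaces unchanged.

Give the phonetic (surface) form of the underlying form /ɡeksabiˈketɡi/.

/ɡ/ (word-initial) is in the target of rule 2 but the environment (word-finally) is not met → [ɡ].
Rule 3 applies to /e/ (between /ɡ/ and /k/: in an unstressed syllable) → [ə].
/k/ (between /e/ and /s/) fails the environment for rule 1, so it stays [k].
/s/ (between /k/ and /a/) is unaffected → [s].
/a/ — between /s/ and /b/, in an unstressed syllable — surfaces as [ə] (rule 3).
/b/ (between /a/ and /i/): rule 2 targets it, but not word-finally → unchanged [b].
/i/ (between /b/ and /k/): in an unstressed syllable, so rule 3 applies → [ə].
/k/ (between /i/ and /e/): rule 1 targets it, but not word-initially → unchanged [k].
/e/ — between /k/ and /t/; rule 3 does not apply here → [e].
/t/ (between /e/ and /ɡ/): rule 1 targets it, but not word-initially → unchanged [t].
/ɡ/ (between /t/ and /i/) is in the target of rule 2 but the environment (word-finally) is not met → [ɡ].
/i/ — word-final, in an unstressed syllable — surfaces as [ə] (rule 3).

[ɡəksəbəˈketɡə]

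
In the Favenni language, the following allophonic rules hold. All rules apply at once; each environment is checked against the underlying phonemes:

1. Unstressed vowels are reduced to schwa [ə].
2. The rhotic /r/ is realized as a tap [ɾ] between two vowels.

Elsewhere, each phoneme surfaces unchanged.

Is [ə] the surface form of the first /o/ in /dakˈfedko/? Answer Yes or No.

Yes

/o/ — word-final, in an unstressed syllable — surfaces as [ə] (rule 1).
The actual realization is [ə], which matches [ə].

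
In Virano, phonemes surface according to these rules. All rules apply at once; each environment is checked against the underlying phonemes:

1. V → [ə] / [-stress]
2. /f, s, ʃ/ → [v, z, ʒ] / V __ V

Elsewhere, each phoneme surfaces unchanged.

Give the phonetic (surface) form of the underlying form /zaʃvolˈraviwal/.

/z/ stays [z].
Rule 1 applies to /a/ (between /z/ and /ʃ/: in an unstressed syllable) → [ə].
/ʃ/ (between /a/ and /v/) fails the environment for rule 2, so it stays [ʃ].
/v/ (between /ʃ/ and /o/): no rule targets it → [v].
/o/ meets the environment for rule 1 (in an unstressed syllable) → [ə].
/l/ (between /o/ and /r/) is unaffected → [l].
/r/ (between /l/ and /a/) is unaffected → [r].
/a/ (between /r/ and /v/) fails the environment for rule 1, so it stays [a].
/v/ (between /a/ and /i/): no rule targets it → [v].
/i/ (between /v/ and /w/): in an unstressed syllable, so rule 1 applies → [ə].
/w/ — not in any rule's target class → [w].
/a/ (between /w/ and /l/): in an unstressed syllable, so rule 1 applies → [ə].
/l/ (word-final) is unaffected → [l].

[zəʃvəlˈravəwəl]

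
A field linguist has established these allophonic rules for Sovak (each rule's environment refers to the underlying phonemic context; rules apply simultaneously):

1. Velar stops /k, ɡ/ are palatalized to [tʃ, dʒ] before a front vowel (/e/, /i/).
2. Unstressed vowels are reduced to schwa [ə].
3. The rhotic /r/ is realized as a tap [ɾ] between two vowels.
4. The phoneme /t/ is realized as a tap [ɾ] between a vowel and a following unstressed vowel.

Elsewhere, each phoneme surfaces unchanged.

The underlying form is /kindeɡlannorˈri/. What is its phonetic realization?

[tʃəndəɡlənnərˈri]

/k/ — word-initial, before a front vowel — surfaces as [tʃ] (rule 1).
/i/ (between /k/ and /n/) occurs in an unstressed syllable → [ə] by rule 2.
/n/ (between /i/ and /d/): no rule targets it → [n].
/d/ stays [d].
/e/ (between /d/ and /ɡ/) occurs in an unstressed syllable → [ə] by rule 2.
/ɡ/ (between /e/ and /l/) is in the target of rule 1 but the environment (before a front vowel) is not met → [ɡ].
/l/ — not in any rule's target class → [l].
/a/ (between /l/ and /n/) occurs in an unstressed syllable → [ə] by rule 2.
/n/ — not in any rule's target class → [n].
/n/ (between /n/ and /o/) is unaffected → [n].
Rule 2 applies to /o/ (between /n/ and /r/: in an unstressed syllable) → [ə].
/r/ (between /o/ and /r/): rule 3 targets it, but not between two vowels → unchanged [r].
/r/ (between /r/ and /i/) fails the environment for rule 3, so it stays [r].
/i/ — word-final; rule 2 does not apply here → [i].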